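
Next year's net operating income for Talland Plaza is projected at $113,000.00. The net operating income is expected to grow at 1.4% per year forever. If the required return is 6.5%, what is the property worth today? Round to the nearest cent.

Growing perpetuity: P = D₁ / (r − g) = $113,000.0000 / (0.065 − 0.014) = $2,215,686.27

$2215686.27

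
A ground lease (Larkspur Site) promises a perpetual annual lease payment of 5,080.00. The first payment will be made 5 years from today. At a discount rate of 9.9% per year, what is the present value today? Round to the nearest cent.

Value at end of year 4: C / r = 5,080.00 / 0.099 = 51,313.1313
Discount to today: PV = 51,313.1313 / (1 + 0.099)^4 = 51,313.1313 / 1.458783 = 35,175.29

35175.29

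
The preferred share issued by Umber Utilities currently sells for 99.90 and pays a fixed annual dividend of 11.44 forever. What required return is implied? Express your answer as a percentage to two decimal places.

11.45%

P = C/r ⇒ r = C/P = 11.44/99.90 = 0.114515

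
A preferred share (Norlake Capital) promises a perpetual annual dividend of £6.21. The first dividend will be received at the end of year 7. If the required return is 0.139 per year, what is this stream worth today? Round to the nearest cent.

£20.46

Value at end of year 6: C / r = £6.21 / 0.139 = £44.6763
Discount to today: PV = £44.6763 / (1 + 0.139)^6 = £44.6763 / 2.183445 = £20.46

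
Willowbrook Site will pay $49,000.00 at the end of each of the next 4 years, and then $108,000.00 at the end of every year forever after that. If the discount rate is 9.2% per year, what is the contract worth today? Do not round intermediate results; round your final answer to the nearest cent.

PV of 4-year annuity: $49,000.00 × [1 − (1+0.092)^−4] / 0.092 = 158051.88426
Perpetuity value at year 4: $108,000.00 / 0.092 = 1173913.04348
PV of perpetuity: 1173913.04348 / (1+0.092)^4 = 825553.78837
Total PV = 158051.88426 + 825553.78837 = 983605.67263

$983605.67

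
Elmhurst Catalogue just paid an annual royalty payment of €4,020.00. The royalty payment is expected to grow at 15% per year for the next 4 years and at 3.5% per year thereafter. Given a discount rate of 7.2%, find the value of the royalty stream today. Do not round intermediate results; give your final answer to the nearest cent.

D_1 = 4623.00000
D_2 = 5316.45000
D_3 = 6113.91750
D_4 = 7031.00512
Terminal value at year 4: TV = D_4×(1+g_2)/(r−g_2) = 7277.09030/0.037 = 196678.11633
P_0 = D_1/(1+r)^1 + D_2/(1+r)^2 + D_3/(1+r)^3 + D_4/(1+r)^4 + TV/(1+r)^4
    = 4312.50000 + 4626.28265 + 4962.89650 + 5324.00277 + 148928.18570 = 168153.86762

€168153.87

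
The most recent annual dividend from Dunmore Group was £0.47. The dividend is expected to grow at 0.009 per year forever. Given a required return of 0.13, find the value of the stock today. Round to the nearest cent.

D₁ = D₀ × (1 + g) = £0.47 × 1.009 = £0.4742
Growing perpetuity: P = D₁ / (r − g) = £0.4742 / (0.13 − 0.009) = £3.92

£3.92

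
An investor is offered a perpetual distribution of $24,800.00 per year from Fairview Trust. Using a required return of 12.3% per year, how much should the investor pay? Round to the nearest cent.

$201626.02

Level perpetuity: PV = C / r = $24,800.00 / 0.123 = $201,626.02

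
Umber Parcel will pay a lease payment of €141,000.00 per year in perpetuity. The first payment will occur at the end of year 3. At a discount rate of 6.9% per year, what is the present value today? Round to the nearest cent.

Value at end of year 2: C / r = €141,000.00 / 0.069 = €2,043,478.2609
Discount to today: PV = €2,043,478.2609 / (1 + 0.069)^2 = €2,043,478.2609 / 1.142761 = €1,788,193.91

€1788193.91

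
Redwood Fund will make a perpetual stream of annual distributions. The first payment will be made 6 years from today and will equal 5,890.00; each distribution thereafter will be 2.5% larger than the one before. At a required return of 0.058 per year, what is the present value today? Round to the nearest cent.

Value at end of year 5: C₁ / (r − g) = 5,890.00 / (0.058 − 0.025) = 178,484.8485
Discount to today: PV = 178,484.8485 / (1 + 0.058)^5 = 178,484.8485 / 1.325648 = 134,639.66

134639.66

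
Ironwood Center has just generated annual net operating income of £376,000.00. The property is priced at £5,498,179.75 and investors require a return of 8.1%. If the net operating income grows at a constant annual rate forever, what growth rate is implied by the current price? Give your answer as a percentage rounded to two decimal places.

1.18%

P = D₀(1+g)/(r−g) ⇒ P(r−g) = D₀(1+g) ⇒ g(P+D₀) = P·r − D₀
g = (P·r − D₀)/(P + D₀) = (£5,498,179.75×0.081 − £376,000.00) / (£5,498,179.75 + £376,000.00) = 0.011806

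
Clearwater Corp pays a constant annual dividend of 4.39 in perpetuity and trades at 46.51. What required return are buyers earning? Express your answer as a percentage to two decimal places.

9.44%

P = C/r ⇒ r = C/P = 4.39/46.51 = 0.094388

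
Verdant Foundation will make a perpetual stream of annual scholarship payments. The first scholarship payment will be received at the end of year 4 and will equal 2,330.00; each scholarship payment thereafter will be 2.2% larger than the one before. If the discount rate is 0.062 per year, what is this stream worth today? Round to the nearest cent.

48632.03

Value at end of year 3: C₁ / (r − g) = 2,330.00 / (0.062 − 0.022) = 58,250.0000
Discount to today: PV = 58,250.0000 / (1 + 0.062)^3 = 58,250.0000 / 1.197770 = 48,632.03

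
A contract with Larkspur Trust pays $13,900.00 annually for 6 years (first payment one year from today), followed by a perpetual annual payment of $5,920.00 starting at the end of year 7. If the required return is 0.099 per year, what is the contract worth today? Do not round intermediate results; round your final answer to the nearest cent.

$94655.05

PV of 6-year annuity: $13,900.00 × [1 − (1+0.099)^−6] / 0.099 = 60715.94425
Perpetuity value at year 6: $5,920.00 / 0.099 = 59797.97980
PV of perpetuity: 59797.97980 / (1+0.099)^6 = 33939.10282
Total PV = 60715.94425 + 33939.10282 = 94655.04707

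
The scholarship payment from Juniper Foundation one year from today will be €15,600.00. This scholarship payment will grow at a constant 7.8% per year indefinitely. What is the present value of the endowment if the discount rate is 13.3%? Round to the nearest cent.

Growing perpetuity: P = D₁ / (r − g) = €15,600.0000 / (0.133 − 0.078) = €283,636.36

€283636.36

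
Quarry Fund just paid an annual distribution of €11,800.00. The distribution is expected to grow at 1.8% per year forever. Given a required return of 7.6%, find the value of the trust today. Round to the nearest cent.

D₁ = D₀ × (1 + g) = €11,800.00 × 1.018 = €12,012.4000
Growing perpetuity: P = D₁ / (r − g) = €12,012.4000 / (0.076 − 0.018) = €207,110.34

€207110.34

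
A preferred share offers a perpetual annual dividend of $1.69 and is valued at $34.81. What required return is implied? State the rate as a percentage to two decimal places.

4.85%

P = C/r ⇒ r = C/P = $1.69/$34.81 = 0.048549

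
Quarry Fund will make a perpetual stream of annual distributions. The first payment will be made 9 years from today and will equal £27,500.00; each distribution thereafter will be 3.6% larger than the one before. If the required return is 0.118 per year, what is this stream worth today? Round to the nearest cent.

Value at end of year 8: C₁ / (r − g) = £27,500.00 / (0.118 − 0.036) = £335,365.8537
Discount to today: PV = £335,365.8537 / (1 + 0.118)^8 = £335,365.8537 / 2.440813 = £137,399.27

£137399.27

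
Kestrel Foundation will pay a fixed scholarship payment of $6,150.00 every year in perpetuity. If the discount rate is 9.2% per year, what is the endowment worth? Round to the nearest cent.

$66847.83

Level perpetuity: PV = C / r = $6,150.00 / 0.092 = $66,847.83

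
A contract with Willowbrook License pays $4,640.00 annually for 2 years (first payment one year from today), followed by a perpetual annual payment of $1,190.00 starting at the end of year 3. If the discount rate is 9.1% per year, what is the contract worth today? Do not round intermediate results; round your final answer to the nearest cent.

PV of 2-year annuity: $4,640.00 × [1 − (1+0.091)^−2] / 0.091 = 8151.21807
Perpetuity value at year 2: $1,190.00 / 0.091 = 13076.92308
PV of perpetuity: 13076.92308 / (1+0.091)^2 = 10986.41672
Total PV = 8151.21807 + 10986.41672 = 19137.63479

$19137.63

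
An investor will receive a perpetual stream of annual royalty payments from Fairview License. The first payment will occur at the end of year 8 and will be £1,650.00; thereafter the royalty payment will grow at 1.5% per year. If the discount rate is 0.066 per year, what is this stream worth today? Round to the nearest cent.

Value at end of year 7: C₁ / (r − g) = £1,650.00 / (0.066 − 0.015) = £32,352.9412
Discount to today: PV = £32,352.9412 / (1 + 0.066)^7 = £32,352.9412 / 1.564229 = £20,682.99

£20682.99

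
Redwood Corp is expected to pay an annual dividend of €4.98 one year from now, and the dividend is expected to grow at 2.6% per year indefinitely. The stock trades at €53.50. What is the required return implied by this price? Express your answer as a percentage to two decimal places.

P = D₁/(r − g) ⇒ r = D₁/P + g = €4.9800/€53.50 + 0.026 = 0.093084 + 0.026 = 0.119084

11.91%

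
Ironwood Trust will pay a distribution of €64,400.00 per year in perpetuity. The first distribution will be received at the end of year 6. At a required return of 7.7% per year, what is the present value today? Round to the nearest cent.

€577187.11

Value at end of year 5: C / r = €64,400.00 / 0.077 = €836,363.6364
Discount to today: PV = €836,363.6364 / (1 + 0.077)^5 = €836,363.6364 / 1.449034 = €577,187.11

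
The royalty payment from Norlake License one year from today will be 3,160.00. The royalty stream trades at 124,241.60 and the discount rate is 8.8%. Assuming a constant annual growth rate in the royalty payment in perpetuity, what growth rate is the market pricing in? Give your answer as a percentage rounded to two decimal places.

6.26%

P = D₁/(r−g) ⇒ g = r − D₁/P = 0.088 − 3,160.00/124,241.60 = 0.062566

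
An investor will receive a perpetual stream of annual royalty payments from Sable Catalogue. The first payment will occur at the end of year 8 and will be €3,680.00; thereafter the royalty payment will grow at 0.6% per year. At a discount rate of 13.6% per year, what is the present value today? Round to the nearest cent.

€11594.61

Value at end of year 7: C₁ / (r − g) = €3,680.00 / (0.136 − 0.006) = €28,307.6923
Discount to today: PV = €28,307.6923 / (1 + 0.136)^7 = €28,307.6923 / 2.441453 = €11,594.61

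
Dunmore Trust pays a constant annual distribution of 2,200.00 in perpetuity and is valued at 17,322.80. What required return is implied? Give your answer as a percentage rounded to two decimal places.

P = C/r ⇒ r = C/P = 2,200.00/17,322.80 = 0.127000

12.70%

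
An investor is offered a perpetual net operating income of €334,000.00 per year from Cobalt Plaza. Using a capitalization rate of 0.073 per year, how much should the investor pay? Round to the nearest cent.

€4575342.47

Level perpetuity: PV = C / r = €334,000.00 / 0.073 = €4,575,342.47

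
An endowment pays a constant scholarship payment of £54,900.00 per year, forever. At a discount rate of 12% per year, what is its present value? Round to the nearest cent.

Level perpetuity: PV = C / r = £54,900.00 / 0.12 = £457,500.00

£457500.00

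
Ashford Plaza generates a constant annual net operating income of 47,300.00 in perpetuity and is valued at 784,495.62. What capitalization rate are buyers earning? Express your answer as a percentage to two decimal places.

P = C/r ⇒ r = C/P = 47,300.00/784,495.62 = 0.060294

6.03%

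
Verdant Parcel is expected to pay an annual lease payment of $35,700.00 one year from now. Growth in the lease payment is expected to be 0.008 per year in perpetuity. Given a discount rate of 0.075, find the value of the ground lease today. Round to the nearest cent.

$532835.82

Growing perpetuity: P = D₁ / (r − g) = $35,700.0000 / (0.075 − 0.008) = $532,835.82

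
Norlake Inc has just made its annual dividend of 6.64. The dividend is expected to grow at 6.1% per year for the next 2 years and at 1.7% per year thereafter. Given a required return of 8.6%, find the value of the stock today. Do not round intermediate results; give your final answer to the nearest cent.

D_1 = 7.04504
D_2 = 7.47479
Terminal value at year 2: TV = D_2×(1+g_2)/(r−g_2) = 7.60186/0.069 = 110.17187
P_0 = D_1/(1+r)^1 + D_2/(1+r)^2 + TV/(1+r)^2
    = 6.48715 + 6.33781 + 93.41380 = 106.23876

106.24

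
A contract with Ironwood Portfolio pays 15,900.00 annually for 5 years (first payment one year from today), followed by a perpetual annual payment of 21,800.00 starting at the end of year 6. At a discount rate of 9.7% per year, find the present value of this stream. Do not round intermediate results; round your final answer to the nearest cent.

PV of 5-year annuity: 15,900.00 × [1 − (1+0.097)^−5] / 0.097 = 60738.30298
Perpetuity value at year 5: 21,800.00 / 0.097 = 224742.26804
PV of perpetuity: 224742.26804 / (1+0.097)^5 = 141465.85263
Total PV = 60738.30298 + 141465.85263 = 202204.15561

202204.16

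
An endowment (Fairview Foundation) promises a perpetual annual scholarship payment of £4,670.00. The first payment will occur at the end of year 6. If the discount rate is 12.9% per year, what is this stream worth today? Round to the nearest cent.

£19735.92

Value at end of year 5: C / r = £4,670.00 / 0.129 = £36,201.5504
Discount to today: PV = £36,201.5504 / (1 + 0.129)^5 = £36,201.5504 / 1.834297 = £19,735.92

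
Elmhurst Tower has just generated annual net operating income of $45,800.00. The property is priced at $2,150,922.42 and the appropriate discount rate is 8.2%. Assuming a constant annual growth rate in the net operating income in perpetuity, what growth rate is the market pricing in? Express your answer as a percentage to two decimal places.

P = D₀(1+g)/(r−g) ⇒ P(r−g) = D₀(1+g) ⇒ g(P+D₀) = P·r − D₀
g = (P·r − D₀)/(P + D₀) = ($2,150,922.42×0.082 − $45,800.00) / ($2,150,922.42 + $45,800.00) = 0.059441

5.94%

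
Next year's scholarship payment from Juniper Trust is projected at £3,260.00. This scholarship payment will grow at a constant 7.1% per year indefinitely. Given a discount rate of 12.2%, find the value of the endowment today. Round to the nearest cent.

Growing perpetuity: P = D₁ / (r − g) = £3,260.0000 / (0.122 − 0.071) = £63,921.57

£63921.57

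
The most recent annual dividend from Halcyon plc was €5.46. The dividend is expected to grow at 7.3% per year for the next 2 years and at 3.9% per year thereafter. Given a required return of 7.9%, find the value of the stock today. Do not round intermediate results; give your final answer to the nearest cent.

€151.08

D_1 = 5.85858
D_2 = 6.28626
Terminal value at year 2: TV = D_2×(1+g_2)/(r−g_2) = 6.53142/0.04 = 163.28551
P_0 = D_1/(1+r)^1 + D_2/(1+r)^2 + TV/(1+r)^2
    = 5.42964 + 5.39945 + 140.25061 = 151.07969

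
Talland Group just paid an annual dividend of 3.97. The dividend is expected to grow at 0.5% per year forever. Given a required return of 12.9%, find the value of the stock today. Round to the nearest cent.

32.18

D₁ = D₀ × (1 + g) = 3.97 × 1.005 = 3.9899
Growing perpetuity: P = D₁ / (r − g) = 3.9899 / (0.129 − 0.005) = 32.18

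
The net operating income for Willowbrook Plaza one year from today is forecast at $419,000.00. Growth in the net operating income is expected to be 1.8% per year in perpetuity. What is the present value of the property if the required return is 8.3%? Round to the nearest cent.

$6446153.85

Growing perpetuity: P = D₁ / (r − g) = $419,000.0000 / (0.083 − 0.018) = $6,446,153.85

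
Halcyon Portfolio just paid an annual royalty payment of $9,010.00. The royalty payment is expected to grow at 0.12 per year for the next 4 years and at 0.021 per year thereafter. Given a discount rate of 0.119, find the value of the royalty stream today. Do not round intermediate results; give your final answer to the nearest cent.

$130326.08

D_1 = 10091.20000
D_2 = 11302.14400
D_3 = 12658.40128
D_4 = 14177.40943
Terminal value at year 4: TV = D_4×(1+g_2)/(r−g_2) = 14475.13503/0.098 = 147705.45951
P_0 = D_1/(1+r)^1 + D_2/(1+r)^2 + D_3/(1+r)^3 + D_4/(1+r)^4 + TV/(1+r)^4
    = 9018.05183 + 9026.11086 + 9034.17709 + 9042.25053 + 94205.48763 = 130326.07794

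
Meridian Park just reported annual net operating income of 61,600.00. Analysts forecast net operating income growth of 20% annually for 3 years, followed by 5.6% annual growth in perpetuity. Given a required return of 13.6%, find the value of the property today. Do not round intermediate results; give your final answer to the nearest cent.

1164852.21

D_1 = 73920.00000
D_2 = 88704.00000
D_3 = 106444.80000
Terminal value at year 3: TV = D_3×(1+g_2)/(r−g_2) = 112405.70880/0.08 = 1405071.36000
P_0 = D_1/(1+r)^1 + D_2/(1+r)^2 + D_3/(1+r)^3 + TV/(1+r)^3
    = 65070.42254 + 68736.36183 + 72608.83292 + 958436.59457 = 1164852.21186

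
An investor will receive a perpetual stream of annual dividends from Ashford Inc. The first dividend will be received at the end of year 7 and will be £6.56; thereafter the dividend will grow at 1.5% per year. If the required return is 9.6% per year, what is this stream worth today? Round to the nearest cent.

Value at end of year 6: C₁ / (r − g) = £6.56 / (0.096 − 0.015) = £80.9877
Discount to today: PV = £80.9877 / (1 + 0.096)^6 = £80.9877 / 1.733258 = £46.73

£46.73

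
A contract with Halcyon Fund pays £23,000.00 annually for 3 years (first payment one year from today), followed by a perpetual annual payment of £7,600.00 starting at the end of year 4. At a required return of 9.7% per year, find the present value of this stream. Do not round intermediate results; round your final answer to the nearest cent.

£116851.21

PV of 3-year annuity: £23,000.00 × [1 − (1+0.097)^−3] / 0.097 = 57501.04216
Perpetuity value at year 3: £7,600.00 / 0.097 = 78350.51546
PV of perpetuity: 78350.51546 / (1+0.097)^3 = 59350.17110
Total PV = 57501.04216 + 59350.17110 = 116851.21326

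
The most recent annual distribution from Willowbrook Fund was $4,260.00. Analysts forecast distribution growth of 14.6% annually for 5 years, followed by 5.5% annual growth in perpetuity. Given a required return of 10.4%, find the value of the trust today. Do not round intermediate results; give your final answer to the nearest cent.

D_1 = 4881.96000
D_2 = 5594.72616
D_3 = 6411.55618
D_4 = 7347.64338
D_5 = 8420.39932
Terminal value at year 5: TV = D_5×(1+g_2)/(r−g_2) = 8883.52128/0.049 = 181296.35260
P_0 = D_1/(1+r)^1 + D_2/(1+r)^2 + D_3/(1+r)^3 + D_4/(1+r)^4 + D_5/(1+r)^5 + TV/(1+r)^5
    = 4422.06522 + 4590.29596 + 4764.92678 + 4946.20117 + 5134.37187 + 110546.16984 = 134404.03084

$134404.03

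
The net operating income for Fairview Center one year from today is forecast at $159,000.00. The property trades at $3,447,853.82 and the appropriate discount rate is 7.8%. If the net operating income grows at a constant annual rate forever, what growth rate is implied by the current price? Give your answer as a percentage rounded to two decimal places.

P = D₁/(r−g) ⇒ g = r − D₁/P = 0.078 − $159,000.00/$3,447,853.82 = 0.031884

3.19%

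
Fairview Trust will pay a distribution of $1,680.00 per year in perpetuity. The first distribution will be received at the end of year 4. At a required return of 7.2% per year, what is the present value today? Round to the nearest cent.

Value at end of year 3: C / r = $1,680.00 / 0.072 = $23,333.3333
Discount to today: PV = $23,333.3333 / (1 + 0.072)^3 = $23,333.3333 / 1.231925 = $18,940.54

$18940.54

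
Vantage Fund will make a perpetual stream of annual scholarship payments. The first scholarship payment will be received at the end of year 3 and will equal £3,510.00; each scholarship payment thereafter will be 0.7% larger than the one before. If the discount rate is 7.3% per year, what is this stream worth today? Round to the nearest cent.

Value at end of year 2: C₁ / (r − g) = £3,510.00 / (0.073 − 0.007) = £53,181.8182
Discount to today: PV = £53,181.8182 / (1 + 0.073)^2 = £53,181.8182 / 1.151329 = £46,191.68

£46191.68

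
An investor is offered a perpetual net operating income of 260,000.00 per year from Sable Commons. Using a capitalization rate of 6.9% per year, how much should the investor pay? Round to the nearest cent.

3768115.94

Level perpetuity: PV = C / r = 260,000.00 / 0.069 = 3,768,115.94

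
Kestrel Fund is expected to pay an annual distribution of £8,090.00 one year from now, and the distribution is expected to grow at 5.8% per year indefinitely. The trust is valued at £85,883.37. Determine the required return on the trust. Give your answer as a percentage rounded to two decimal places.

P = D₁/(r − g) ⇒ r = D₁/P + g = £8,090.0000/£85,883.37 + 0.058 = 0.094198 + 0.058 = 0.152198

15.22%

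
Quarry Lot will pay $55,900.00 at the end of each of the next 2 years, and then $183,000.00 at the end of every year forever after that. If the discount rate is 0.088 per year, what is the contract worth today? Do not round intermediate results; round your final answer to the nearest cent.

$1855354.41

PV of 2-year annuity: $55,900.00 × [1 − (1+0.088)^−2] / 0.088 = 98601.72470
Perpetuity value at year 2: $183,000.00 / 0.088 = 2079545.45455
PV of perpetuity: 2079545.45455 / (1+0.088)^2 = 1756752.68854
Total PV = 98601.72470 + 1756752.68854 = 1855354.41324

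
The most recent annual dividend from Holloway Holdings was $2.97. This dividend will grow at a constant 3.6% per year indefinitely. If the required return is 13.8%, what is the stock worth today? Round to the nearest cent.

$30.17

D₁ = D₀ × (1 + g) = $2.97 × 1.036 = $3.0769
Growing perpetuity: P = D₁ / (r − g) = $3.0769 / (0.138 − 0.036) = $30.17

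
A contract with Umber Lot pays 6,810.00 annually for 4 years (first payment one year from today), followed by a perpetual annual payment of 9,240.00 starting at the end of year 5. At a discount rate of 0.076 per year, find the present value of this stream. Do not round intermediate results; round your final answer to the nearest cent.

113458.30

PV of 4-year annuity: 6,810.00 × [1 − (1+0.076)^−4] / 0.076 = 22757.87638
Perpetuity value at year 4: 9,240.00 / 0.076 = 121578.94737
PV of perpetuity: 121578.94737 / (1+0.076)^4 = 90700.41906
Total PV = 22757.87638 + 90700.41906 = 113458.29544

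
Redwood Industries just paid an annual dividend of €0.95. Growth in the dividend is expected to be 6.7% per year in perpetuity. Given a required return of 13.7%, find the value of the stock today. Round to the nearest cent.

D₁ = D₀ × (1 + g) = €0.95 × 1.067 = €1.0137
Growing perpetuity: P = D₁ / (r − g) = €1.0137 / (0.137 − 0.067) = €14.48

€14.48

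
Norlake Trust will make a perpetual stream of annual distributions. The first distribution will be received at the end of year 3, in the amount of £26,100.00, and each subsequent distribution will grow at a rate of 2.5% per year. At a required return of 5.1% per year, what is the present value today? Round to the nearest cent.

Value at end of year 2: C₁ / (r − g) = £26,100.00 / (0.051 − 0.025) = £1,003,846.1538
Discount to today: PV = £1,003,846.1538 / (1 + 0.051)^2 = £1,003,846.1538 / 1.104601 = £908,786.21

£908786.21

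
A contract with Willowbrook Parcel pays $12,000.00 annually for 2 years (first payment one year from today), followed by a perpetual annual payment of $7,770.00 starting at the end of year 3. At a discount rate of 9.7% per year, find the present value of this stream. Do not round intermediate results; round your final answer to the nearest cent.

PV of 2-year annuity: $12,000.00 × [1 − (1+0.097)^−2] / 0.097 = 20910.59648
Perpetuity value at year 2: $7,770.00 / 0.097 = 80103.09278
PV of perpetuity: 80103.09278 / (1+0.097)^2 = 66563.48156
Total PV = 20910.59648 + 66563.48156 = 87474.07804

$87474.08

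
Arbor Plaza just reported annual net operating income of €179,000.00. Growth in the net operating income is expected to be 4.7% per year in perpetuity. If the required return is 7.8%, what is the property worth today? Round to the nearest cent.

€6045580.65

D₁ = D₀ × (1 + g) = €179,000.00 × 1.047 = €187,413.0000
Growing perpetuity: P = D₁ / (r − g) = €187,413.0000 / (0.078 − 0.047) = €6,045,580.65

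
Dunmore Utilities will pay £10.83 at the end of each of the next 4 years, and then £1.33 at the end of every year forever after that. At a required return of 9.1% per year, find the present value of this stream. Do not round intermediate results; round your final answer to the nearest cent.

£45.33

PV of 4-year annuity: £10.83 × [1 − (1+0.091)^−4] / 0.091 = 35.00929
Perpetuity value at year 4: £1.33 / 0.091 = 14.61538
PV of perpetuity: 14.61538 / (1+0.091)^4 = 10.31600
Total PV = 35.00929 + 10.31600 = 45.32529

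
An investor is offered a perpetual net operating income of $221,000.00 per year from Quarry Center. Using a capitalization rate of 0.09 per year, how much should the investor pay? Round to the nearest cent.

$2455555.56

Level perpetuity: PV = C / r = $221,000.00 / 0.09 = $2,455,555.56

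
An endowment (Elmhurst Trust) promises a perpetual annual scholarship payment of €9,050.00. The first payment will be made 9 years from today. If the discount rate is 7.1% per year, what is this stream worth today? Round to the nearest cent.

€73633.33

Value at end of year 8: C / r = €9,050.00 / 0.071 = €127,464.7887
Discount to today: PV = €127,464.7887 / (1 + 0.071)^8 = €127,464.7887 / 1.731075 = €73,633.33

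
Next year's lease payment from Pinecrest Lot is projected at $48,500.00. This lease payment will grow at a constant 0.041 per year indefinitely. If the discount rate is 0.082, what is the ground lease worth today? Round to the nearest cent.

$1182926.83

Growing perpetuity: P = D₁ / (r − g) = $48,500.0000 / (0.082 − 0.041) = $1,182,926.83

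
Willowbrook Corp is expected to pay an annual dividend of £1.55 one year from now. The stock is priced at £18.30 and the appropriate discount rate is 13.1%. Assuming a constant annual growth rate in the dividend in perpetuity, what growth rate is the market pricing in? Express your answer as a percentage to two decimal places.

P = D₁/(r−g) ⇒ g = r − D₁/P = 0.131 − £1.55/£18.30 = 0.046301

4.63%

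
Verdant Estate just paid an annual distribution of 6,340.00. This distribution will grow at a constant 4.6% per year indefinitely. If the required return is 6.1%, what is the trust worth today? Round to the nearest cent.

D₁ = D₀ × (1 + g) = 6,340.00 × 1.046 = 6,631.6400
Growing perpetuity: P = D₁ / (r − g) = 6,631.6400 / (0.061 − 0.046) = 442,109.33

442109.33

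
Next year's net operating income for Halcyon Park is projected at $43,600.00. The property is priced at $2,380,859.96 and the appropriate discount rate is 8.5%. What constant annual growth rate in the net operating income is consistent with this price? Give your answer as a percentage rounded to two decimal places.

P = D₁/(r−g) ⇒ g = r − D₁/P = 0.085 − $43,600.00/$2,380,859.96 = 0.066687

6.67%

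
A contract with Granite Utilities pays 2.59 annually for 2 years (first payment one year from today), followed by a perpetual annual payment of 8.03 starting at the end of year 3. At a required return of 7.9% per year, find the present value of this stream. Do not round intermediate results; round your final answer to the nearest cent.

PV of 2-year annuity: 2.59 × [1 − (1+0.079)^−2] / 0.079 = 4.62500
Perpetuity value at year 2: 8.03 / 0.079 = 101.64557
PV of perpetuity: 101.64557 / (1+0.079)^2 = 87.30630
Total PV = 4.62500 + 87.30630 = 91.93129

91.93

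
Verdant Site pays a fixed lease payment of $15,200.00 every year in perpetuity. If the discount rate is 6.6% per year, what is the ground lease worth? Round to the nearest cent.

$230303.03

Level perpetuity: PV = C / r = $15,200.00 / 0.066 = $230,303.03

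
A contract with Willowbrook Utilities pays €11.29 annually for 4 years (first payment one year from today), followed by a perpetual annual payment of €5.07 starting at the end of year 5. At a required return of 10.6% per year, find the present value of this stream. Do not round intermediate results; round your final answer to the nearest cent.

PV of 4-year annuity: €11.29 × [1 − (1+0.106)^−4] / 0.106 = 35.32786
Perpetuity value at year 4: €5.07 / 0.106 = 47.83019
PV of perpetuity: 47.83019 / (1+0.106)^4 = 31.96551
Total PV = 35.32786 + 31.96551 = 67.29337

€67.29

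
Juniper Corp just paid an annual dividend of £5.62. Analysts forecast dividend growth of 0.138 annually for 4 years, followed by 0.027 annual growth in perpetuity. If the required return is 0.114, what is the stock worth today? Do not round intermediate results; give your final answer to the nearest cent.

£95.96

D_1 = 6.39556
D_2 = 7.27815
D_3 = 8.28253
D_4 = 9.42552
Terminal value at year 4: TV = D_4×(1+g_2)/(r−g_2) = 9.68001/0.087 = 111.26448
P_0 = D_1/(1+r)^1 + D_2/(1+r)^2 + D_3/(1+r)^3 + D_4/(1+r)^4 + TV/(1+r)^4
    = 5.74108 + 5.86476 + 5.99111 + 6.12019 + 72.24633 = 95.96347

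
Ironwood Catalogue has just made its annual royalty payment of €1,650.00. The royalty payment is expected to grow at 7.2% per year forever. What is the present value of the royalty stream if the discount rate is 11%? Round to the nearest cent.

€46547.37

D₁ = D₀ × (1 + g) = €1,650.00 × 1.072 = €1,768.8000
Growing perpetuity: P = D₁ / (r − g) = €1,768.8000 / (0.11 − 0.072) = €46,547.37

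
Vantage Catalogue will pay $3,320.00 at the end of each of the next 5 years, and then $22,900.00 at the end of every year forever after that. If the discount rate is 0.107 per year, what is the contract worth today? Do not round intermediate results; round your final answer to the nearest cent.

$141103.57

PV of 5-year annuity: $3,320.00 × [1 − (1+0.107)^−5] / 0.107 = 12363.54420
Perpetuity value at year 5: $22,900.00 / 0.107 = 214018.69159
PV of perpetuity: 214018.69159 / (1+0.107)^5 = 128740.02830
Total PV = 12363.54420 + 128740.02830 = 141103.57250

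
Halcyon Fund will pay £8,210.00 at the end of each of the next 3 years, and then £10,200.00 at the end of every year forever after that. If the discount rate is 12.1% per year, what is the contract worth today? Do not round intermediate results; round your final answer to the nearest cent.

£79526.08

PV of 3-year annuity: £8,210.00 × [1 − (1+0.121)^−3] / 0.121 = 19685.19889
Perpetuity value at year 3: £10,200.00 / 0.121 = 84297.52066
PV of perpetuity: 84297.52066 / (1+0.121)^3 = 59840.87892
Total PV = 19685.19889 + 59840.87892 = 79526.07781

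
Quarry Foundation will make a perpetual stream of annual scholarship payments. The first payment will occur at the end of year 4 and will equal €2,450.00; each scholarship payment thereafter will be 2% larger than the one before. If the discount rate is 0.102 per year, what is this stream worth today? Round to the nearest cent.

Value at end of year 3: C₁ / (r − g) = €2,450.00 / (0.102 − 0.02) = €29,878.0488
Discount to today: PV = €29,878.0488 / (1 + 0.102)^3 = €29,878.0488 / 1.338273 = €22,325.82

€22325.82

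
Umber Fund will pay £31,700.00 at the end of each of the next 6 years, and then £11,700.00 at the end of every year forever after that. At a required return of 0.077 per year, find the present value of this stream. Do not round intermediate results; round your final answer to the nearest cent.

£245253.16

PV of 6-year annuity: £31,700.00 × [1 − (1+0.077)^−6] / 0.077 = 147888.59958
Perpetuity value at year 6: £11,700.00 / 0.077 = 151948.05195
PV of perpetuity: 151948.05195 / (1+0.077)^6 = 97364.56251
Total PV = 147888.59958 + 97364.56251 = 245253.16209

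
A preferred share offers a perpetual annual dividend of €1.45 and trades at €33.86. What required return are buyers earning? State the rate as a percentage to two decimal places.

4.28%

P = C/r ⇒ r = C/P = €1.45/€33.86 = 0.042823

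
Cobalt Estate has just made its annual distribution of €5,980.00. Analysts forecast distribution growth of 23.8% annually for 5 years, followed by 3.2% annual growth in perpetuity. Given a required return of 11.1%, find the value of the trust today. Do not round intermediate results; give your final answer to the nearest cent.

D_1 = 7403.24000
D_2 = 9165.21112
D_3 = 11346.53137
D_4 = 14047.00583
D_5 = 17390.19322
Terminal value at year 5: TV = D_5×(1+g_2)/(r−g_2) = 17946.67940/0.079 = 227173.15700
P_0 = D_1/(1+r)^1 + D_2/(1+r)^2 + D_3/(1+r)^3 + D_4/(1+r)^4 + D_5/(1+r)^5 + TV/(1+r)^5
    = 6663.58236 + 7425.30599 + 8274.10335 + 9219.92794 + 10273.87110 + 134210.56934 = 176067.36009

€176067.36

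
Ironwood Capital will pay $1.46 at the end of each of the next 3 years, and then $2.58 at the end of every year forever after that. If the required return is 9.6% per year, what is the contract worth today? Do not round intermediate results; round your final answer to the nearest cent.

PV of 3-year annuity: $1.46 × [1 − (1+0.096)^−3] / 0.096 = 3.65653
Perpetuity value at year 3: $2.58 / 0.096 = 26.87500
PV of perpetuity: 26.87500 / (1+0.096)^3 = 20.41347
Total PV = 3.65653 + 20.41347 = 24.06999

$24.07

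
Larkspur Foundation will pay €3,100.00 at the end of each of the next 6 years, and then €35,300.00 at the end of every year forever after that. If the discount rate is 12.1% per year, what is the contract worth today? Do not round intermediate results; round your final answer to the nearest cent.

€159722.32

PV of 6-year annuity: €3,100.00 × [1 − (1+0.121)^−6] / 0.121 = 12709.34702
Perpetuity value at year 6: €35,300.00 / 0.121 = 291735.53719
PV of perpetuity: 291735.53719 / (1+0.121)^6 = 147012.97274
Total PV = 12709.34702 + 147012.97274 = 159722.31976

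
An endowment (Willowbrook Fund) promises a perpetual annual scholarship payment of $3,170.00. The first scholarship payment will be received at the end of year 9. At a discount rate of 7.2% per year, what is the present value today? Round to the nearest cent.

$25244.60

Value at end of year 8: C / r = $3,170.00 / 0.072 = $44,027.7778
Discount to today: PV = $44,027.7778 / (1 + 0.072)^8 = $44,027.7778 / 1.744047 = $25,244.60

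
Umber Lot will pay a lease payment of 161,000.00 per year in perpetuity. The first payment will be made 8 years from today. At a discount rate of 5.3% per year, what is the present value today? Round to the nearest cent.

2116174.17

Value at end of year 7: C / r = 161,000.00 / 0.053 = 3,037,735.8491
Discount to today: PV = 3,037,735.8491 / (1 + 0.053)^7 = 3,037,735.8491 / 1.435485 = 2,116,174.17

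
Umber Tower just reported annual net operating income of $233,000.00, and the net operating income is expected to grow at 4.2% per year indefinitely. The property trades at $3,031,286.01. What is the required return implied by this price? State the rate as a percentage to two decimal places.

12.21%

D₁ = $233,000.00 × 1.042 = $242,786.0000
P = D₁/(r − g) ⇒ r = D₁/P + g = $242,786.0000/$3,031,286.01 + 0.042 = 0.080093 + 0.042 = 0.122093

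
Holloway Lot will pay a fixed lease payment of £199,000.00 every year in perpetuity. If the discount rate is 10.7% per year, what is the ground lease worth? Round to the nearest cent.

Level perpetuity: PV = C / r = £199,000.00 / 0.107 = £1,859,813.08

£1859813.08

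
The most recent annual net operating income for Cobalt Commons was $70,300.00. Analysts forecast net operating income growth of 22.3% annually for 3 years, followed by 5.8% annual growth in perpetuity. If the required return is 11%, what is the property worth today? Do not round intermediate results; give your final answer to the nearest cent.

D_1 = 85976.90000
D_2 = 105149.74870
D_3 = 128598.14266
Terminal value at year 3: TV = D_3×(1+g_2)/(r−g_2) = 136056.83493/0.052 = 2616477.59489
P_0 = D_1/(1+r)^1 + D_2/(1+r)^2 + D_3/(1+r)^3 + TV/(1+r)^3
    = 77456.66667 + 85341.89489 + 94029.85356 + 1913145.86675 = 2169974.28188

$2169974.28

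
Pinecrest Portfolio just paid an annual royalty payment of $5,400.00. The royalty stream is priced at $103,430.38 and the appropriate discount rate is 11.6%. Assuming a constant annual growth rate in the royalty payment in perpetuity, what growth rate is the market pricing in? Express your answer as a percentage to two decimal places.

P = D₀(1+g)/(r−g) ⇒ P(r−g) = D₀(1+g) ⇒ g(P+D₀) = P·r − D₀
g = (P·r − D₀)/(P + D₀) = ($103,430.38×0.116 − $5,400.00) / ($103,430.38 + $5,400.00) = 0.060626

6.06%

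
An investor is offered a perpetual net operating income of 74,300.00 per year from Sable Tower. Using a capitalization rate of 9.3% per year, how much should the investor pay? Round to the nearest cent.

798924.73

Level perpetuity: PV = C / r = 74,300.00 / 0.093 = 798,924.73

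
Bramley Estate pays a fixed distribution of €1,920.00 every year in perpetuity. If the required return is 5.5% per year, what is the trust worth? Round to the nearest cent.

€34909.09

Level perpetuity: PV = C / r = €1,920.00 / 0.055 = €34,909.09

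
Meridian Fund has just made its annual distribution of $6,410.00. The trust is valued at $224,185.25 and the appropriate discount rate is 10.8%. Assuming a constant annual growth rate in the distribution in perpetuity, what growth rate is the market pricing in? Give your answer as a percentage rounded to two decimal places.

P = D₀(1+g)/(r−g) ⇒ P(r−g) = D₀(1+g) ⇒ g(P+D₀) = P·r − D₀
g = (P·r − D₀)/(P + D₀) = ($224,185.25×0.108 − $6,410.00) / ($224,185.25 + $6,410.00) = 0.077200

7.72%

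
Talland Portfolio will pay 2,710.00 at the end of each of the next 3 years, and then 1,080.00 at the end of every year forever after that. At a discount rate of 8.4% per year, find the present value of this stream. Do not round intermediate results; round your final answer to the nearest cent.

17027.68

PV of 3-year annuity: 2,710.00 × [1 − (1+0.084)^−3] / 0.084 = 6933.83124
Perpetuity value at year 3: 1,080.00 / 0.084 = 12857.14286
PV of perpetuity: 12857.14286 / (1+0.084)^3 = 10093.84480
Total PV = 6933.83124 + 10093.84480 = 17027.67604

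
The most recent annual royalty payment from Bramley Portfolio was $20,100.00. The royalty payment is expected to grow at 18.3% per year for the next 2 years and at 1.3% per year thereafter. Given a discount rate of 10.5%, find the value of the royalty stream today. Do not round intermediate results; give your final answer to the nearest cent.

$298222.83

D_1 = 23778.30000
D_2 = 28129.72890
Terminal value at year 2: TV = D_2×(1+g_2)/(r−g_2) = 28495.41538/0.092 = 309732.77582
P_0 = D_1/(1+r)^1 + D_2/(1+r)^2 + TV/(1+r)^2
    = 21518.82353 + 23037.79931 + 253666.20325 = 298222.82609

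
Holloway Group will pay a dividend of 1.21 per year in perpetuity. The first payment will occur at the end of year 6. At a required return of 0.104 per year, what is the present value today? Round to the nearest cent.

Value at end of year 5: C / r = 1.21 / 0.104 = 11.6346
Discount to today: PV = 11.6346 / (1 + 0.104)^5 = 11.6346 / 1.640006 = 7.09

7.09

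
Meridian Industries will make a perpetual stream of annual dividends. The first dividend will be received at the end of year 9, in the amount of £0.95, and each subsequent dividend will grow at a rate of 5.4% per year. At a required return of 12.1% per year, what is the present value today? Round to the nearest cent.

£5.69

Value at end of year 8: C₁ / (r − g) = £0.95 / (0.121 − 0.054) = £14.1791
Discount to today: PV = £14.1791 / (1 + 0.121)^8 = £14.1791 / 2.493704 = £5.69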